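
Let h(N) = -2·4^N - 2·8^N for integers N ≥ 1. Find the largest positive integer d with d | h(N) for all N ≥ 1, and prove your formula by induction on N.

d = 8

Computing the first values: h(1) = -24 and h(2) = -160; gcd(-24, -160) = 8, so d ≤ 8.
We prove 8 | -2·4^N - 2·8^N for all N ≥ 1 by induction on N.
When N = 1: h(1) = -24 = 8·(-3), so 8 | h(1).
Inductive step: suppose the statement holds for some k ≥ 1, i.e. 8 | h(k). Then
h(k+1) − 8·h(k) = (-2·4^(k+1) - 2·8^(k+1)) − 8·(-2·4^k - 2·8^k) = (-2)·4^k·(4 − 8) = (8)·4^k. Since 8 | h(k) by the inductive hypothesis, 8 | 8·h(k); and 8 | 8 since 8 = 8·1. Therefore 8 | h(k+1).
Hence, by induction on N, the claim holds for every N ≥ 1.
Therefore the largest such d is 8.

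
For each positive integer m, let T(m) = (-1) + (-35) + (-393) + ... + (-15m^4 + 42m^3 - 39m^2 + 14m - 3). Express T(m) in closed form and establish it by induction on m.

We claim T(m) = -m(3m^4 - 3m^3 - 3m^2 + 2m + 2) for all m ≥ 1.
Base step (m = 1): T(1) = -1, and the closed form gives -1. They agree.
Inductive step: suppose the statement holds for some r ≥ 1, so T(r) = r(-3r^4 + 3r^3 + 3r^2 - 2r - 2).
Then T(r+1) = T(r) + (-15r^4 - 18r^3 - 3r^2 + 2r - 1) = (r(-3r^4 + 3r^3 + 3r^2 - 2r - 2)) + (-15r^4 - 18r^3 - 3r^2 + 2r - 1).
Simplifying, T(r+1) = -(r + 1)(3r^4 + 9r^3 + 6r^2 - r + 1) = -(r+1)(3(r+1)^4 - 3(r+1)^3 - 3(r+1)^2 + 2(r+1) + 2),
which is the closed form with m = r+1.
Hence, by induction on m, the claim holds for every m ≥ 1.

T(m) = -m(3m^4 - 3m^3 - 3m^2 + 2m + 2)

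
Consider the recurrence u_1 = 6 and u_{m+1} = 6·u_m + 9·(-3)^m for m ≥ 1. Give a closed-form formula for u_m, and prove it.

Computing the first terms: u_1 = 6, u_2 = 9, u_3 = 135. This suggests u_m = -(-3)^m + 3·6^(m - 1).
For the base case m = 1: the formula gives 6 = 6 = u_1.
Inductive step: suppose the statement holds for some i ≥ 1, so u_i = -(-3)^i + 3·6^(i - 1).
Then u_{i+1} = 6·u_i + 9·(-3)^i = 6·(-(-3)^i + 3·6^(i - 1)) + 9·(-3)^i = -(-3)^(i + 1) + 3·6^i = -(-3)^(i+1) + 3·6^((i+1) - 1),
which is the claimed formula at m = i+1.
This completes the induction.

u_m = -(-3)^m + 3·6^(m - 1)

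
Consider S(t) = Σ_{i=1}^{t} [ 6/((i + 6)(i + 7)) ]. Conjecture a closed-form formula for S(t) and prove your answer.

We claim S(t) = 6t/(7(t + 7)) for all t ≥ 1.
Base step (t = 1): S(1) = 3/28, and the closed form gives 3/28. They agree.
Suppose the result is true for t = i, so S(i) = 6i/(7(i + 7)).
Then S(i+1) = S(i) + (6/((i + 7)(i + 8))) = (6i/(7(i + 7))) + (6/((i + 7)(i + 8))).
Simplifying, S(i+1) = 6(i + 1)/(7(i + 8)) = 6(i+1)/(7((i+1) + 7)),
which is the closed form with t = i+1.
Hence, by induction on t, the claim holds for every t ≥ 1.

S(t) = 6t/(7(t + 7))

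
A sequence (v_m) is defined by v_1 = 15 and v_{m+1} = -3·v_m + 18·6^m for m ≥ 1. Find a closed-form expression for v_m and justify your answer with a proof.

v_m = -(-3)^m + 2·6^m

Computing the first terms: v_1 = 15, v_2 = 63, v_3 = 459. This suggests v_m = -(-3)^m + 2·6^m.
For the base case m = 1: the formula gives 15 = 15 = v_1.
For the inductive step, assume it holds for an arbitrary r ≥ 1, so v_r = -(-3)^r + 2·6^r.
Then v_{r+1} = -3·v_r + 18·6^r = -3·(-(-3)^r + 2·6^r) + 18·6^r = -(-3)^(r + 1) + 2·6^(r + 1),
which is the claimed formula at m = r+1.
By induction, the statement is established for all m ≥ 1.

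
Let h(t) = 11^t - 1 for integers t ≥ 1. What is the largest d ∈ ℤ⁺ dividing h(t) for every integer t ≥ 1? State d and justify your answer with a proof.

Computing the first values: h(1) = 10 and h(2) = 120; gcd(10, 120) = 10, so d ≤ 10.
We prove 10 | 11^t - 1 for all t ≥ 1 by induction on t.
Base case (t = 1): h(1) = 10 = 10·(1), so 10 | h(1).
Suppose the result is true for t = p, i.e. 10 | h(p). Then
11^{p+1} − 1^{p+1} = 11·11^p − 1·1^p = 11·(11^p − 1^p) + (10)·1^p. The first term is divisible by 10 by the inductive hypothesis, and the second term (10)·1^p is divisible by 10 since 10 | 10. Hence 10 | h(p+1).
By induction, the statement is established for all t ≥ 1.
Therefore the largest such d is 10.

d = 10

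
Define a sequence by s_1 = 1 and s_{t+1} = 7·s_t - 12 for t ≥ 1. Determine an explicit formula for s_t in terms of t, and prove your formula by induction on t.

Computing the first terms: s_1 = 1, s_2 = -5, s_3 = -47. This suggests s_t = -7^(t - 1) + 2.
Base step (t = 1): the formula gives 1 = 1 = s_1.
Inductive step: suppose the statement holds for some i ≥ 1, so s_i = -7^(i - 1) + 2.
Then s_{i+1} = 7·s_i - 12 = 7·(-7^(i - 1) + 2) - 12 = -7^i + 2 = -7^((i+1) - 1) + 2,
which is the claimed formula at t = i+1.
By the principle of mathematical induction, the result holds for all t ≥ 1.

s_t = -7^(t - 1) + 2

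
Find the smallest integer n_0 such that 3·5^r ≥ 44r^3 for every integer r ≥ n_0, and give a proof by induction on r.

n_0 = 5

At r = 4: 1875 < 2816, so the inequality fails and n_0 ≥ 5. We prove 3·5^r ≥ 44r^3 for all r ≥ 5.
For the base case r = 5: 3·5^r = 9375 and 44r^3 = 5500, so 9375 ≥ 5500.
Inductive step: suppose the statement holds for some p ≥ 5, so 3·5^p ≥ 44p^3.
Then 3·5^(p + 1) = 5·(3·5^p) ≥ 5·(44p^3).
Also, for p ≥ 5 we have 5·(44p^3) ≥ 44(p+1)^3, since 5 ≥ (1 + 1/p)^3 for all p ≥ 5.
Combining, 3·5^(p + 1) ≥ 44(p+1)^3.
By the principle of mathematical induction, the result holds for all r ≥ 5.
Hence the smallest such n_0 is 5.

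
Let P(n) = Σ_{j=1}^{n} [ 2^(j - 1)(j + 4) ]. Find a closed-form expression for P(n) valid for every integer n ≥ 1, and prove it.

We claim P(n) = 2^n(n + 3) - 3 for all n ≥ 1.
Base case (n = 1): P(1) = 5, and the closed form gives 5. They agree.
For the inductive step, assume it holds for an arbitrary j ≥ 1, so P(j) = 2^j(j + 3) - 3.
Then P(j+1) = P(j) + (2^j(j + 5)) = (2^j(j + 3) - 3) + (2^j(j + 5)).
Simplifying, P(j+1) = 2^(j + 1)j + 2^(j + 3) - 3 = 2^(j+1)((j+1) + 3) - 3,
which is the closed form with n = j+1.
This completes the induction.

P(n) = 2^n(n + 3) - 3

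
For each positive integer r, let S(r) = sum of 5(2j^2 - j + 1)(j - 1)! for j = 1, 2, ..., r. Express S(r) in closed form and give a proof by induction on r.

S(r) = (10r + 5)r! - 5

We claim S(r) = (10r + 5)r! - 5 for all r ≥ 1.
When r = 1: S(1) = 10, and the closed form gives 10. They agree.
Suppose the result is true for r = j, so S(j) = (10j + 5)j! - 5.
Then S(j+1) = S(j) + (5(2j^2 + 3j + 2)j!) = ((10j + 5)j! - 5) + (5(2j^2 + 3j + 2)j!).
Simplifying, S(j+1) = (10(j+1) + 5)(j+1)! - 5,
which is the closed form with r = j+1.
By the principle of mathematical induction, the result holds for all r ≥ 1.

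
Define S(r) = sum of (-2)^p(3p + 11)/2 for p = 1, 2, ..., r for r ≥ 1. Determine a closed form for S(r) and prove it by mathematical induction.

We claim S(r) = (-2)^r(r + 4) - 4 for all r ≥ 1.
Base step (r = 1): S(1) = -14, and the closed form gives -14. They agree.
For the inductive step, assume it holds for an arbitrary p ≥ 1, so S(p) = (-2)^p(p + 4) - 4.
Then S(p+1) = S(p) + ((-2)^p(-3p - 14)) = ((-2)^p(p + 4) - 4) + ((-2)^p(-3p - 14)).
Simplifying, S(p+1) = -2(-2)^p·p - 10(-2)^p - 4 = (-2)^(p+1)((p+1) + 4) - 4,
which is the closed form with r = p+1.
By induction, the statement is established for all r ≥ 1.

S(r) = (-2)^r(r + 4) - 4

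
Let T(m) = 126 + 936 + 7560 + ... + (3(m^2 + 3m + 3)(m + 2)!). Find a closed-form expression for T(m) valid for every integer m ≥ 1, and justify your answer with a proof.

We claim T(m) = (3m + 3)(m + 3)! - 18 for all m ≥ 1.
For the base case m = 1: T(1) = 126, and the closed form gives 126. They agree.
Inductive step: suppose the statement holds for some i ≥ 1, so T(i) = (3i + 3)(i + 3)! - 18.
Then T(i+1) = T(i) + (3(i^2 + 5i + 7)(i + 3)!) = ((3i + 3)(i + 3)! - 18) + (3(i^2 + 5i + 7)(i + 3)!).
Simplifying, T(i+1) = (3(i+1) + 3)((i+1) + 3)! - 18,
which is the closed form with m = i+1.
Hence, by induction on m, the claim holds for every m ≥ 1.

T(m) = (3m + 3)(m + 3)! - 18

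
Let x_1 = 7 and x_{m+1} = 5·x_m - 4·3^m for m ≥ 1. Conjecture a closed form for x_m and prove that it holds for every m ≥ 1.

Computing the first terms: x_1 = 7, x_2 = 23, x_3 = 79. This suggests x_m = 2·3^m + 5^(m - 1).
Base step (m = 1): the formula gives 7 = 7 = x_1.
Inductive step: suppose the statement holds for some k ≥ 1, so x_k = 2·3^k + 5^(k - 1).
Then x_{k+1} = 5·x_k - 4·3^k = 5·(2·3^k + 5^(k - 1)) - 4·3^k = 2·3^(k + 1) + 5^k = 2·3^(k+1) + 5^((k+1) - 1),
which is the claimed formula at m = k+1.
This completes the induction.

x_m = 2·3^m + 5^(m - 1)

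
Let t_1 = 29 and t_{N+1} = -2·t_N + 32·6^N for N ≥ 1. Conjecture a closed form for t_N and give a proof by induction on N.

t_N = 5(-2)^(N - 1) + 4·6^N

Computing the first terms: t_1 = 29, t_2 = 134, t_3 = 884. This suggests t_N = 5(-2)^(N - 1) + 4·6^N.
When N = 1: the formula gives 29 = 29 = t_1.
Inductive step: assume the claim holds for N = r, so t_r = 5(-2)^(r - 1) + 4·6^r.
Then t_{r+1} = -2·t_r + 32·6^r = -2·(5(-2)^(r - 1) + 4·6^r) + 32·6^r = 5(-2)^r + 4·6^(r + 1) = 5(-2)^((r+1) - 1) + 4·6^(r+1),
which is the claimed formula at N = r+1.
By the principle of mathematical induction, the result holds for all N ≥ 1.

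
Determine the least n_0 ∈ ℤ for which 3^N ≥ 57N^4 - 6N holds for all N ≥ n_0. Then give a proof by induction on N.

n_0 = 14

At N = 13: 1594323 < 1627899, so the inequality fails and n_0 ≥ 14. We prove 3^N ≥ 57N^4 - 6N for all N ≥ 14.
Base case (N = 14): 3^N = 4782969 and 57N^4 - 6N = 2189628, so 4782969 ≥ 2189628.
For the inductive step, assume it holds for an arbitrary r ≥ 14, so 3^r ≥ 57r^4 - 6r.
Then 3^(r + 1) = 3·(3^r) ≥ 3·(57r^4 - 6r).
Also, for r ≥ 14 we have 3·(57r^4 - 6r) ≥ 57(r+1)^4 - 6(r+1), since 3·(57r^4 - 6r) − (57(r+1)^4 - 6(r+1)) = 114r^4 - 228r^3 - 342r^2 - 240r - 51, which is nonnegative for all r ≥ 14.
Combining, 3^(r + 1) ≥ 57(r+1)^4 - 6(r+1).
This completes the induction.
Hence the smallest such n_0 is 14.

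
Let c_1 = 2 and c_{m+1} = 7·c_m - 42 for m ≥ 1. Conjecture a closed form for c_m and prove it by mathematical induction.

c_m = -5·7^(m - 1) + 7

Computing the first terms: c_1 = 2, c_2 = -28, c_3 = -238. This suggests c_m = -5·7^(m - 1) + 7.
When m = 1: the formula gives 2 = 2 = c_1.
For the inductive step, assume it holds for an arbitrary p ≥ 1, so c_p = -5·7^(p - 1) + 7.
Then c_{p+1} = 7·c_p - 42 = 7·(-5·7^(p - 1) + 7) - 42 = -5·7^p + 7 = -5·7^((p+1) - 1) + 7,
which is the claimed formula at m = p+1.
This completes the induction.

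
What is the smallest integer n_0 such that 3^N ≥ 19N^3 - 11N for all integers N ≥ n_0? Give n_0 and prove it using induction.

At N = 8: 6561 < 9640, so the inequality fails and n_0 ≥ 9. We prove 3^N ≥ 19N^3 - 11N for all N ≥ 9.
For the base case N = 9: 3^N = 19683 and 19N^3 - 11N = 13752, so 19683 ≥ 13752.
Suppose the result is true for N = i, so 3^i ≥ 19i^3 - 11i.
Then 3^(i + 1) = 3·(3^i) ≥ 3·(19i^3 - 11i).
Also, for i ≥ 9 we have 3·(19i^3 - 11i) ≥ 19(i+1)^3 - 11(i+1), since 3·(19i^3 - 11i) − (19(i+1)^3 - 11(i+1)) = 38i^3 - 57i^2 - 79i - 8, which is nonnegative for all i ≥ 9.
Combining, 3^(i + 1) ≥ 19(i+1)^3 - 11(i+1).
Hence, by induction on N, the claim holds for every N ≥ 9.
Hence the smallest such n_0 is 9.

n_0 = 9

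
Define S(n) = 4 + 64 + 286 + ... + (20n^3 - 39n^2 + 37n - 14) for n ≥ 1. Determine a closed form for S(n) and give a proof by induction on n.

S(n) = n(5n^3 - 3n^2 + 4n - 2)

We claim S(n) = n(5n^3 - 3n^2 + 4n - 2) for all n ≥ 1.
Base step (n = 1): S(1) = 4, and the closed form gives 4. They agree.
Inductive step: assume the claim holds for n = p, so S(p) = p(5p^3 - 3p^2 + 4p - 2).
Then S(p+1) = S(p) + (20p^3 + 21p^2 + 19p + 4) = (p(5p^3 - 3p^2 + 4p - 2)) + (20p^3 + 21p^2 + 19p + 4).
Simplifying, S(p+1) = (p + 1)(5p^3 + 12p^2 + 13p + 4) = (p+1)(5(p+1)^3 - 3(p+1)^2 + 4(p+1) - 2),
which is the closed form with n = p+1.
By the principle of mathematical induction, the result holds for all n ≥ 1.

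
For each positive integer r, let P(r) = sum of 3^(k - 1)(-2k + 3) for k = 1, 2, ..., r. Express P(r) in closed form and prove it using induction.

P(r) = 3^r(-r + 2) - 2

We claim P(r) = 3^r(-r + 2) - 2 for all r ≥ 1.
Base case (r = 1): P(1) = 1, and the closed form gives 1. They agree.
Inductive step: assume the claim holds for r = k, so P(k) = 3^k(-k + 2) - 2.
Then P(k+1) = P(k) + (3^k(-2k + 1)) = (3^k(-k + 2) - 2) + (3^k(-2k + 1)).
Simplifying, P(k+1) = -3^(k + 1)k + 3^(k + 1) - 2 = 3^(k+1)(-(k+1) + 2) - 2,
which is the closed form with r = k+1.
By the principle of mathematical induction, the result holds for all r ≥ 1.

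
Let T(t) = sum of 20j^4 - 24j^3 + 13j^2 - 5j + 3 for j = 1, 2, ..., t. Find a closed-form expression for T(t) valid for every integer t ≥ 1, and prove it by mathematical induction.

T(t) = t(4t^4 + 4t^3 - t^2 - 2t + 2)

We claim T(t) = t(4t^4 + 4t^3 - t^2 - 2t + 2) for all t ≥ 1.
For the base case t = 1: T(1) = 7, and the closed form gives 7. They agree.
Suppose the result is true for t = j, so T(j) = j(4j^4 + 4j^3 - j^2 - 2j + 2).
Then T(j+1) = T(j) + (20j^4 + 56j^3 + 61j^2 + 29j + 7) = (j(4j^4 + 4j^3 - j^2 - 2j + 2)) + (20j^4 + 56j^3 + 61j^2 + 29j + 7).
Simplifying, T(j+1) = (j + 1)(4j^4 + 20j^3 + 35j^2 + 24j + 7) = (j+1)(4(j+1)^4 + 4(j+1)^3 - (j+1)^2 - 2(j+1) + 2),
which is the closed form with t = j+1.
By the principle of mathematical induction, the result holds for all t ≥ 1.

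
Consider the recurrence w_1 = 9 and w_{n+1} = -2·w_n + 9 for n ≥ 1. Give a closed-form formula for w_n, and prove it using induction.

Computing the first terms: w_1 = 9, w_2 = -9, w_3 = 27. This suggests w_n = -3(-2)^n + 3.
For the base case n = 1: the formula gives 9 = 9 = w_1.
Inductive step: suppose the statement holds for some p ≥ 1, so w_p = -3(-2)^p + 3.
Then w_{p+1} = -2·w_p + 9 = -2·(-3(-2)^p + 3) + 9 = -3(-2)^(p + 1) + 3,
which is the claimed formula at n = p+1.
By the principle of mathematical induction, the result holds for all n ≥ 1.

w_n = -3(-2)^n + 3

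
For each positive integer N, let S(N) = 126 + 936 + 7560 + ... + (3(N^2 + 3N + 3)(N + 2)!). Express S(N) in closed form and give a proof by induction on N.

We claim S(N) = (3N + 3)(N + 3)! - 18 for all N ≥ 1.
Base case (N = 1): S(1) = 126, and the closed form gives 126. They agree.
Inductive step: assume the claim holds for N = m, so S(m) = (3m + 3)(m + 3)! - 18.
Then S(m+1) = S(m) + (3(m^2 + 5m + 7)(m + 3)!) = ((3m + 3)(m + 3)! - 18) + (3(m^2 + 5m + 7)(m + 3)!).
Simplifying, S(m+1) = (3(m+1) + 3)((m+1) + 3)! - 18,
which is the closed form with N = m+1.
By the principle of mathematical induction, the result holds for all N ≥ 1.

S(N) = (3N + 3)(N + 3)! - 18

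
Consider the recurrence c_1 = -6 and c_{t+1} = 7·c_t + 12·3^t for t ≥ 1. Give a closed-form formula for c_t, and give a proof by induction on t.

Computing the first terms: c_1 = -6, c_2 = -6, c_3 = 66. This suggests c_t = -3^(t + 1) + 3·7^(t - 1).
Base case (t = 1): the formula gives -6 = -6 = c_1.
Suppose the result is true for t = m, so c_m = -3^(m + 1) + 3·7^(m - 1).
Then c_{m+1} = 7·c_m + 12·3^m = 7·(-3^(m + 1) + 3·7^(m - 1)) + 12·3^m = -3^(m + 2) + 3·7^m = -3^((m+1) + 1) + 3·7^((m+1) - 1),
which is the claimed formula at t = m+1.
By induction, the statement is established for all t ≥ 1.

c_t = -3^(t + 1) + 3·7^(t - 1)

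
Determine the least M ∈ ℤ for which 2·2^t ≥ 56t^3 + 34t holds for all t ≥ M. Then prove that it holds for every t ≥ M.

At t = 17: 262144 < 275706, so the inequality fails and M ≥ 18. We prove 2·2^t ≥ 56t^3 + 34t for all t ≥ 18.
For the base case t = 18: 2·2^t = 524288 and 56t^3 + 34t = 327204, so 524288 ≥ 327204.
For the inductive step, assume it holds for an arbitrary j ≥ 18, so 2·2^j ≥ 56j^3 + 34j.
Then 2·2^(j + 1) = 2·(2·2^j) ≥ 2·(56j^3 + 34j).
Also, for j ≥ 18 we have 2·(56j^3 + 34j) ≥ 56(j+1)^3 + 34(j+1), since 2·(56j^3 + 34j) − (56(j+1)^3 + 34(j+1)) = 56j^3 - 168j^2 - 134j - 90, which is nonnegative for all j ≥ 18.
Combining, 2·2^(j + 1) ≥ 56(j+1)^3 + 34(j+1).
By induction, the statement is established for all t ≥ 18.
Hence the smallest such M is 18.

M = 18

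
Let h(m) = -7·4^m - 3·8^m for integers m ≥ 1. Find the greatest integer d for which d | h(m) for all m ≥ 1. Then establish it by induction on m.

Computing the first values: h(1) = -52 and h(2) = -304; gcd(-52, -304) = 4, so d ≤ 4.
We prove 4 | -7·4^m - 3·8^m for all m ≥ 1 by induction on m.
Base step (m = 1): h(1) = -52 = 4·(-13), so 4 | h(1).
Inductive step: suppose the statement holds for some j ≥ 1, i.e. 4 | h(j). Then
h(j+1) − 8·h(j) = (-7·4^(j+1) - 3·8^(j+1)) − 8·(-7·4^j - 3·8^j) = (-7)·4^j·(4 − 8) = (28)·4^j. Since 4 | h(j) by the inductive hypothesis, 4 | 8·h(j); and 4 | 28 since 28 = 4·7. Therefore 4 | h(j+1).
By the principle of mathematical induction, the result holds for all m ≥ 1.
Therefore the largest such d is 4.

d = 4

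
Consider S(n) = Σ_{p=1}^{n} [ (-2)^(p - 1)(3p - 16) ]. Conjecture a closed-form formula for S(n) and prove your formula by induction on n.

We claim S(n) = (-2)^n(-n + 5) - 5 for all n ≥ 1.
When n = 1: S(1) = -13, and the closed form gives -13. They agree.
Inductive step: assume the claim holds for n = p, so S(p) = (-2)^p(-p + 5) - 5.
Then S(p+1) = S(p) + ((-2)^p(3p - 13)) = ((-2)^p(-p + 5) - 5) + ((-2)^p(3p - 13)).
Simplifying, S(p+1) = -(-2)^(p + 1)p + (-2)^(p + 3) - 5 = (-2)^(p+1)(-(p+1) + 5) - 5,
which is the closed form with n = p+1.
This completes the induction.

S(n) = (-2)^n(-n + 5) - 5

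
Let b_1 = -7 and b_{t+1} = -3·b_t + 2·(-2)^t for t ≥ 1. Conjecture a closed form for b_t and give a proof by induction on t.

Computing the first terms: b_1 = -7, b_2 = 17, b_3 = -43. This suggests b_t = -(-2)^(t + 1) + (-3)^t.
When t = 1: the formula gives -7 = -7 = b_1.
Inductive step: suppose the statement holds for some i ≥ 1, so b_i = -(-2)^(i + 1) + (-3)^i.
Then b_{i+1} = -3·b_i + 2·(-2)^i = -3·(-(-2)^(i + 1) + (-3)^i) + 2·(-2)^i = -(-2)^(i + 2) + (-3)^(i + 1) = -(-2)^((i+1) + 1) + (-3)^(i+1),
which is the claimed formula at t = i+1.
This completes the induction.

b_t = -(-2)^(t + 1) + (-3)^t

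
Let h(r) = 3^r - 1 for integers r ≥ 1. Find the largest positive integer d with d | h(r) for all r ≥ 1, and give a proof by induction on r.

Computing the first values: h(1) = 2 and h(2) = 8; gcd(2, 8) = 2, so d ≤ 2.
We prove 2 | 3^r - 1 for all r ≥ 1 by induction on r.
Base case (r = 1): h(1) = 2 = 2·(1), so 2 | h(1).
For the inductive step, assume it holds for an arbitrary j ≥ 1, i.e. 2 | h(j). Then
3^{j+1} − 1^{j+1} = 3·3^j − 1·1^j = 3·(3^j − 1^j) + (2)·1^j. The first term is divisible by 2 by the inductive hypothesis, and the second term (2)·1^j is divisible by 2 since 2 | 2. Hence 2 | h(j+1).
This completes the induction.
Therefore the largest such d is 2.

d = 2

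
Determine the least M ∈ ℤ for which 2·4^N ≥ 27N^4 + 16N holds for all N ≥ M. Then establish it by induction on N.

M = 8

At N = 7: 32768 < 64939, so the inequality fails and M ≥ 8. We prove 2·4^N ≥ 27N^4 + 16N for all N ≥ 8.
When N = 8: 2·4^N = 131072 and 27N^4 + 16N = 110720, so 131072 ≥ 110720.
Inductive step: assume the claim holds for N = k, so 2·4^k ≥ 27k^4 + 16k.
Then 2·4^(k + 1) = 4·(2·4^k) ≥ 4·(27k^4 + 16k).
Also, for k ≥ 8 we have 4·(27k^4 + 16k) ≥ 27(k+1)^4 + 16(k+1), since 4·(27k^4 + 16k) − (27(k+1)^4 + 16(k+1)) = 81k^4 - 108k^3 - 162k^2 - 60k - 43, which is nonnegative for all k ≥ 8.
Combining, 2·4^(k + 1) ≥ 27(k+1)^4 + 16(k+1).
By the principle of mathematical induction, the result holds for all N ≥ 8.
Hence the smallest such M is 8.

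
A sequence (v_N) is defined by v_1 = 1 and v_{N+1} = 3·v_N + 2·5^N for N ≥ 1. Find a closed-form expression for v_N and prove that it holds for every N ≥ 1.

Computing the first terms: v_1 = 1, v_2 = 13, v_3 = 89. This suggests v_N = -4·3^(N - 1) + 5^N.
Base case (N = 1): the formula gives 1 = 1 = v_1.
Suppose the result is true for N = m, so v_m = -4·3^(m - 1) + 5^m.
Then v_{m+1} = 3·v_m + 2·5^m = 3·(-4·3^(m - 1) + 5^m) + 2·5^m = -4·3^m + 5^(m + 1) = -4·3^((m+1) - 1) + 5^(m+1),
which is the claimed formula at N = m+1.
By the principle of mathematical induction, the result holds for all N ≥ 1.

v_N = -4·3^(N - 1) + 5^N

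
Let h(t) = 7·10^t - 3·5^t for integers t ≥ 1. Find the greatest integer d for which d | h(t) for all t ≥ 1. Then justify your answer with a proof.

Computing the first values: h(1) = 55 and h(2) = 625; gcd(55, 625) = 5, so d ≤ 5.
We prove 5 | 7·10^t - 3·5^t for all t ≥ 1 by induction on t.
Base case (t = 1): h(1) = 55 = 5·(11), so 5 | h(1).
Suppose the result is true for t = i, i.e. 5 | h(i). Then
h(i+1) − 10·h(i) = (7·10^(i+1) - 3·5^(i+1)) − 10·(7·10^i - 3·5^i) = (-3)·5^i·(5 − 10) = (15)·5^i. Since 5 | h(i) by the inductive hypothesis, 5 | 10·h(i); and 5 | 15 since 15 = 5·3. Therefore 5 | h(i+1).
By induction, the statement is established for all t ≥ 1.
Therefore the largest such d is 5.

d = 5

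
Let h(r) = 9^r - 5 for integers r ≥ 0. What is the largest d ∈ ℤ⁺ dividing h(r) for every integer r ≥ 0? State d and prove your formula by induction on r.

Computing the first values: h(0) = -4 and h(1) = 4; gcd(-4, 4) = 4, so d ≤ 4.
We prove 4 | 9^r - 5 for all r ≥ 0 by induction on r.
Base case (r = 0): h(0) = -4 = 4·(-1), so 4 | h(0).
For the inductive step, assume it holds for an arbitrary m ≥ 0, i.e. 4 | h(m). Then
h(m+1) = 9^(m+1) - 5 = 9·(9^m - 5) + 40 = 9·h(m) + 40. The first term is divisible by 4 by the inductive hypothesis, and 40 is divisible by 4. Hence 4 | h(m+1).
By the principle of mathematical induction, the result holds for all r ≥ 0.
Therefore the largest such d is 4.

d = 4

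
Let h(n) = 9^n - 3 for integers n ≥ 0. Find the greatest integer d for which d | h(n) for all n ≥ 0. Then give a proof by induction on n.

Computing the first values: h(0) = -2 and h(1) = 6; gcd(-2, 6) = 2, so d ≤ 2.
We prove 2 | 9^n - 3 for all n ≥ 0 by induction on n.
Base step (n = 0): h(0) = -2 = 2·(-1), so 2 | h(0).
Inductive step: suppose the statement holds for some j ≥ 0, i.e. 2 | h(j). Then
h(j+1) = 9^(j+1) - 3 = 9·(9^j - 3) + 24 = 9·h(j) + 24. The first term is divisible by 2 by the inductive hypothesis, and 24 is divisible by 2. Hence 2 | h(j+1).
By induction, the statement is established for all n ≥ 0.
Therefore the largest such d is 2.

d = 2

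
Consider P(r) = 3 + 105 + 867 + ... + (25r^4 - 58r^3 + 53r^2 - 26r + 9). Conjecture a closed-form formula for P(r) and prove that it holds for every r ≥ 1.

P(r) = r(5r^4 - 2r^3 - 3r^2 - r + 4)

We claim P(r) = r(5r^4 - 2r^3 - 3r^2 - r + 4) for all r ≥ 1.
For the base case r = 1: P(1) = 3, and the closed form gives 3. They agree.
Inductive step: assume the claim holds for r = j, so P(j) = j(5j^4 - 2j^3 - 3j^2 - j + 4).
Then P(j+1) = P(j) + (25j^4 + 42j^3 + 29j^2 + 6j + 3) = (j(5j^4 - 2j^3 - 3j^2 - j + 4)) + (25j^4 + 42j^3 + 29j^2 + 6j + 3).
Simplifying, P(j+1) = (j + 1)(5j^4 + 18j^3 + 21j^2 + 7j + 3) = (j+1)(5(j+1)^4 - 2(j+1)^3 - 3(j+1)^2 - (j+1) + 4),
which is the closed form with r = j+1.
By induction, the statement is established for all r ≥ 1.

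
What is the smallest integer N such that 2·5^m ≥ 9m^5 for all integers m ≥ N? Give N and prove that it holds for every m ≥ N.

At m = 6: 31250 < 69984, so the inequality fails and N ≥ 7. We prove 2·5^m ≥ 9m^5 for all m ≥ 7.
When m = 7: 2·5^m = 156250 and 9m^5 = 151263, so 156250 ≥ 151263.
Inductive step: assume the claim holds for m = k, so 2·5^k ≥ 9k^5.
Then 2·5^(k + 1) = 5·(2·5^k) ≥ 5·(9k^5).
Also, for k ≥ 7 we have 5·(9k^5) ≥ 9(k+1)^5, since 5 ≥ (1 + 1/k)^5 for all k ≥ 7.
Combining, 2·5^(k + 1) ≥ 9(k+1)^5.
This completes the induction.
Hence the smallest such N is 7.

N = 7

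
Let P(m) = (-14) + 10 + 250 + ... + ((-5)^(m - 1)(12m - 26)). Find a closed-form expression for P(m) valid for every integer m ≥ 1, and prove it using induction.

P(m) = 2(-5)^m(-m + 2) - 4

We claim P(m) = 2(-5)^m(-m + 2) - 4 for all m ≥ 1.
For the base case m = 1: P(1) = -14, and the closed form gives -14. They agree.
Suppose the result is true for m = k, so P(k) = 2(-5)^k(-k + 2) - 4.
Then P(k+1) = P(k) + ((-5)^k(12k - 14)) = (2(-5)^k(-k + 2) - 4) + ((-5)^k(12k - 14)).
Simplifying, P(k+1) = 10(-5)^k·k - 10(-5)^k - 4 = 2(-5)^(k+1)(-(k+1) + 2) - 4,
which is the closed form with m = k+1.
By induction, the statement is established for all m ≥ 1.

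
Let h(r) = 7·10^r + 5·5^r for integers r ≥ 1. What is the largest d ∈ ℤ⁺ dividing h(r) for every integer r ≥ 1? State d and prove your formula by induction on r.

d = 5

Computing the first values: h(1) = 95 and h(2) = 825; gcd(95, 825) = 5, so d ≤ 5.
We prove 5 | 7·10^r + 5·5^r for all r ≥ 1 by induction on r.
Base step (r = 1): h(1) = 95 = 5·(19), so 5 | h(1).
Suppose the result is true for r = k, i.e. 5 | h(k). Then
h(k+1) − 10·h(k) = (7·10^(k+1) + 5·5^(k+1)) − 10·(7·10^k + 5·5^k) = (5)·5^k·(5 − 10) = (-25)·5^k. Since 5 | h(k) by the inductive hypothesis, 5 | 10·h(k); and 5 | -25 since -25 = 5·-5. Therefore 5 | h(k+1).
By induction, the statement is established for all r ≥ 1.
Therefore the largest such d is 5.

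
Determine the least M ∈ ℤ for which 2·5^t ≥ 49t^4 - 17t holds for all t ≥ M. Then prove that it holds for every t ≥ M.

At t = 6: 31250 < 63402, so the inequality fails and M ≥ 7. We prove 2·5^t ≥ 49t^4 - 17t for all t ≥ 7.
Base case (t = 7): 2·5^t = 156250 and 49t^4 - 17t = 117530, so 156250 ≥ 117530.
Suppose the result is true for t = m, so 2·5^m ≥ 49m^4 - 17m.
Then 2·5^(m + 1) = 5·(2·5^m) ≥ 5·(49m^4 - 17m).
Also, for m ≥ 7 we have 5·(49m^4 - 17m) ≥ 49(m+1)^4 - 17(m+1), since 5·(49m^4 - 17m) − (49(m+1)^4 - 17(m+1)) = 196m^4 - 196m^3 - 294m^2 - 264m - 32, which is nonnegative for all m ≥ 7.
Combining, 2·5^(m + 1) ≥ 49(m+1)^4 - 17(m+1).
Hence, by induction on t, the claim holds for every t ≥ 7.
Hence the smallest such M is 7.

M = 7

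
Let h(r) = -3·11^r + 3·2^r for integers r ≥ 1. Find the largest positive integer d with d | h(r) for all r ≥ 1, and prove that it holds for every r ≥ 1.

Computing the first values: h(1) = -27 and h(2) = -351; gcd(-27, -351) = 27, so d ≤ 27.
We prove 27 | -3·11^r + 3·2^r for all r ≥ 1 by induction on r.
Base step (r = 1): h(1) = -27 = 27·(-1), so 27 | h(1).
For the inductive step, assume it holds for an arbitrary p ≥ 1, i.e. 27 | h(p). Then
h(p+1) − 11·h(p) = (-3·11^(p+1) + 3·2^(p+1)) − 11·(-3·11^p + 3·2^p) = (3)·2^p·(2 − 11) = (-27)·2^p. Since 27 | h(p) by the inductive hypothesis, 27 | 11·h(p); and 27 | -27 since -27 = 27·-1. Therefore 27 | h(p+1).
By the principle of mathematical induction, the result holds for all r ≥ 1.
Therefore the largest such d is 27.

d = 27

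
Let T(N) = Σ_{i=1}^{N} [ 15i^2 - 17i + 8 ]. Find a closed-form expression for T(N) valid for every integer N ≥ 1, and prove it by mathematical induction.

T(N) = N(5N^2 - N + 2)

We claim T(N) = N(5N^2 - N + 2) for all N ≥ 1.
When N = 1: T(1) = 6, and the closed form gives 6. They agree.
Suppose the result is true for N = i, so T(i) = i(5i^2 - i + 2).
Then T(i+1) = T(i) + (15i^2 + 13i + 6) = (i(5i^2 - i + 2)) + (15i^2 + 13i + 6).
Simplifying, T(i+1) = (i + 1)(5i^2 + 9i + 6) = (i+1)(5(i+1)^2 - (i+1) + 2),
which is the closed form with N = i+1.
By the principle of mathematical induction, the result holds for all N ≥ 1.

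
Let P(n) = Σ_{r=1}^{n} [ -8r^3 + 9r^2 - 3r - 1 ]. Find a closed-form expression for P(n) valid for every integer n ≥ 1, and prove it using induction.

P(n) = -n(2n^3 + n^2 - n + 1)

We claim P(n) = -n(2n^3 + n^2 - n + 1) for all n ≥ 1.
When n = 1: P(1) = -3, and the closed form gives -3. They agree.
For the inductive step, assume it holds for an arbitrary r ≥ 1, so P(r) = r(-2r^3 - r^2 + r - 1).
Then P(r+1) = P(r) + (-8r^3 - 15r^2 - 9r - 3) = (r(-2r^3 - r^2 + r - 1)) + (-8r^3 - 15r^2 - 9r - 3).
Simplifying, P(r+1) = -(r + 1)(2r^3 + 7r^2 + 7r + 3) = -(r+1)(2(r+1)^3 + (r+1)^2 - (r+1) + 1),
which is the closed form with n = r+1.
Hence, by induction on n, the claim holds for every n ≥ 1.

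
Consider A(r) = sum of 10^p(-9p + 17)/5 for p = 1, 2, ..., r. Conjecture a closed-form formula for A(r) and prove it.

We claim A(r) = 2·10^r(-r + 2) - 4 for all r ≥ 1.
Base step (r = 1): A(1) = 16, and the closed form gives 16. They agree.
Inductive step: suppose the statement holds for some p ≥ 1, so A(p) = 2·10^p(-p + 2) - 4.
Then A(p+1) = A(p) + (10^p(-18p + 16)) = (2·10^p(-p + 2) - 4) + (10^p(-18p + 16)).
Simplifying, A(p+1) = -20·10^p·p + 20·10^p - 4 = 2·10^(p+1)(-(p+1) + 2) - 4,
which is the closed form with r = p+1.
By induction, the statement is established for all r ≥ 1.

A(r) = 2·10^r(-r + 2) - 4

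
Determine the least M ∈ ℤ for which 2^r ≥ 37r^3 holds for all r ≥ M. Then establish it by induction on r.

At r = 17: 131072 < 181781, so the inequality fails and M ≥ 18. We prove 2^r ≥ 37r^3 for all r ≥ 18.
When r = 18: 2^r = 262144 and 37r^3 = 215784, so 262144 ≥ 215784.
For the inductive step, assume it holds for an arbitrary i ≥ 18, so 2^i ≥ 37i^3.
Then 2^(i + 1) = 2·(2^i) ≥ 2·(37i^3).
Also, for i ≥ 18 we have 2·(37i^3) ≥ 37(i+1)^3, since 2 ≥ (1 + 1/i)^3 for all i ≥ 18.
Combining, 2^(i + 1) ≥ 37(i+1)^3.
Hence, by induction on r, the claim holds for every r ≥ 18.
Hence the smallest such M is 18.

M = 18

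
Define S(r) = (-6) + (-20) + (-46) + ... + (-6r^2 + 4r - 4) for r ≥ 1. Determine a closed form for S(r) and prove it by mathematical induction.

We claim S(r) = -r(2r^2 + r + 3) for all r ≥ 1.
Base step (r = 1): S(1) = -6, and the closed form gives -6. They agree.
Inductive step: assume the claim holds for r = m, so S(m) = m(-2m^2 - m - 3).
Then S(m+1) = S(m) + (4m - 6(m + 1)^2) = (m(-2m^2 - m - 3)) + (4m - 6(m + 1)^2).
Simplifying, S(m+1) = -(m + 1)(2m^2 + 5m + 6) = -(m+1)(2(m+1)^2 + (m+1) + 3),
which is the closed form with r = m+1.
By the principle of mathematical induction, the result holds for all r ≥ 1.

S(r) = -r(2r^2 + r + 3)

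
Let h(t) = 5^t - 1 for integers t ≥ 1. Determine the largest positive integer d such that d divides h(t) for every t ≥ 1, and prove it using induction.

d = 4

Computing the first values: h(1) = 4 and h(2) = 24; gcd(4, 24) = 4, so d ≤ 4.
We prove 4 | 5^t - 1 for all t ≥ 1 by induction on t.
For the base case t = 1: h(1) = 4 = 4·(1), so 4 | h(1).
Inductive step: assume the claim holds for t = m, i.e. 4 | h(m). Then
5^{m+1} − 1^{m+1} = 5·5^m − 1·1^m = 5·(5^m − 1^m) + (4)·1^m. The first term is divisible by 4 by the inductive hypothesis, and the second term (4)·1^m is divisible by 4 since 4 | 4. Hence 4 | h(m+1).
By the principle of mathematical induction, the result holds for all t ≥ 1.
Therefore the largest such d is 4.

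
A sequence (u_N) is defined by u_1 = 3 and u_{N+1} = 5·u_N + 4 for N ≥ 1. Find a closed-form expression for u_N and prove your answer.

u_N = 4·5^(N - 1) - 1

Computing the first terms: u_1 = 3, u_2 = 19, u_3 = 99. This suggests u_N = 4·5^(N - 1) - 1.
Base step (N = 1): the formula gives 3 = 3 = u_1.
For the inductive step, assume it holds for an arbitrary j ≥ 1, so u_j = 4·5^(j - 1) - 1.
Then u_{j+1} = 5·u_j + 4 = 5·(4·5^(j - 1) - 1) + 4 = 4·5^j - 1 = 4·5^((j+1) - 1) - 1,
which is the claimed formula at N = j+1.
Hence, by induction on N, the claim holds for every N ≥ 1.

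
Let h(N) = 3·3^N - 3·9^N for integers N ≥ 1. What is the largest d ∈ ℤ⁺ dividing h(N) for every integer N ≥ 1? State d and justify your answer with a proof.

d = 18

Computing the first values: h(1) = -18 and h(2) = -216; gcd(-18, -216) = 18, so d ≤ 18.
We prove 18 | 3·3^N - 3·9^N for all N ≥ 1 by induction on N.
Base case (N = 1): h(1) = -18 = 18·(-1), so 18 | h(1).
Inductive step: suppose the statement holds for some m ≥ 1, i.e. 18 | h(m). Then
h(m+1) − 9·h(m) = (3·3^(m+1) - 3·9^(m+1)) − 9·(3·3^m - 3·9^m) = (3)·3^m·(3 − 9) = (-18)·3^m. Since 18 | h(m) by the inductive hypothesis, 18 | 9·h(m); and 18 | -18 since -18 = 18·-1. Therefore 18 | h(m+1).
Hence, by induction on N, the claim holds for every N ≥ 1.
Therefore the largest such d is 18.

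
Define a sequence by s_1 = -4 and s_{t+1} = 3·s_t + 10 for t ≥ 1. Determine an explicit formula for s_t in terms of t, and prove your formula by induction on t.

s_t = 3^(t - 1) - 5

Computing the first terms: s_1 = -4, s_2 = -2, s_3 = 4. This suggests s_t = 3^(t - 1) - 5.
Base case (t = 1): the formula gives -4 = -4 = s_1.
Suppose the result is true for t = k, so s_k = 3^(k - 1) - 5.
Then s_{k+1} = 3·s_k + 10 = 3·(3^(k - 1) - 5) + 10 = 3^k - 5 = 3^((k+1) - 1) - 5,
which is the claimed formula at t = k+1.
This completes the induction.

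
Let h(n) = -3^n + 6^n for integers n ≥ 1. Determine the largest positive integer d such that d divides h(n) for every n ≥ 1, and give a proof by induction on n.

Computing the first values: h(1) = 3 and h(2) = 27; gcd(3, 27) = 3, so d ≤ 3.
We prove 3 | -3^n + 6^n for all n ≥ 1 by induction on n.
For the base case n = 1: h(1) = 3 = 3·(1), so 3 | h(1).
Inductive step: suppose the statement holds for some p ≥ 1, i.e. 3 | h(p). Then
6^{p+1} − 3^{p+1} = 6·6^p − 3·3^p = 6·(6^p − 3^p) + (3)·3^p. The first term is divisible by 3 by the inductive hypothesis, and the second term (3)·3^p is divisible by 3 since 3 | 3. Hence 3 | h(p+1).
Hence, by induction on n, the claim holds for every n ≥ 1.
Therefore the largest such d is 3.

d = 3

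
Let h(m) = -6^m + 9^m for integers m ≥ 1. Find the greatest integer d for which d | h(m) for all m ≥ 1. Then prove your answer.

Computing the first values: h(1) = 3 and h(2) = 45; gcd(3, 45) = 3, so d ≤ 3.
We prove 3 | -6^m + 9^m for all m ≥ 1 by induction on m.
When m = 1: h(1) = 3 = 3·(1), so 3 | h(1).
Inductive step: suppose the statement holds for some r ≥ 1, i.e. 3 | h(r). Then
9^{r+1} − 6^{r+1} = 9·9^r − 6·6^r = 9·(9^r − 6^r) + (3)·6^r. The first term is divisible by 3 by the inductive hypothesis, and the second term (3)·6^r is divisible by 3 since 3 | 3. Hence 3 | h(r+1).
By the principle of mathematical induction, the result holds for all m ≥ 1.
Therefore the largest such d is 3.

d = 3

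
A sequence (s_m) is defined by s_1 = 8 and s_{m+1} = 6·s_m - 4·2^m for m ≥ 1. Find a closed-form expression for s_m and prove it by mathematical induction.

s_m = 2^m + 6^m

Computing the first terms: s_1 = 8, s_2 = 40, s_3 = 224. This suggests s_m = 2^m + 6^m.
Base step (m = 1): the formula gives 8 = 8 = s_1.
Inductive step: suppose the statement holds for some j ≥ 1, so s_j = 2^j + 6^j.
Then s_{j+1} = 6·s_j - 4·2^j = 6·(2^j + 6^j) - 4·2^j = 2^(j + 1) + 6^(j + 1),
which is the claimed formula at m = j+1.
This completes the induction.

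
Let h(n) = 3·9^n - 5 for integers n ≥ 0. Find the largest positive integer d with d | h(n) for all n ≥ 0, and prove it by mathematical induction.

Computing the first values: h(0) = -2 and h(1) = 22; gcd(-2, 22) = 2, so d ≤ 2.
We prove 2 | 3·9^n - 5 for all n ≥ 0 by induction on n.
Base case (n = 0): h(0) = -2 = 2·(-1), so 2 | h(0).
Inductive step: assume the claim holds for n = j, i.e. 2 | h(j). Then
h(j+1) = 3·9^(j+1) - 5 = 9·(3·9^j - 5) + 40 = 9·h(j) + 40. The first term is divisible by 2 by the inductive hypothesis, and 40 is divisible by 2. Hence 2 | h(j+1).
By induction, the statement is established for all n ≥ 0.
Therefore the largest such d is 2.

d = 2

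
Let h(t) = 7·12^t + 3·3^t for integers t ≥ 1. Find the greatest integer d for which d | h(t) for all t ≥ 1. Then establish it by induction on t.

Computing the first values: h(1) = 93 and h(2) = 1035; gcd(93, 1035) = 3, so d ≤ 3.
We prove 3 | 7·12^t + 3·3^t for all t ≥ 1 by induction on t.
For the base case t = 1: h(1) = 93 = 3·(31), so 3 | h(1).
Suppose the result is true for t = j, i.e. 3 | h(j). Then
h(j+1) − 12·h(j) = (7·12^(j+1) + 3·3^(j+1)) − 12·(7·12^j + 3·3^j) = (3)·3^j·(3 − 12) = (-27)·3^j. Since 3 | h(j) by the inductive hypothesis, 3 | 12·h(j); and 3 | -27 since -27 = 3·-9. Therefore 3 | h(j+1).
By induction, the statement is established for all t ≥ 1.
Therefore the largest such d is 3.

d = 3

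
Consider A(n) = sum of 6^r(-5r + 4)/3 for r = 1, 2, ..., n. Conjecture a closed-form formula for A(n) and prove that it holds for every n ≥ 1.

A(n) = 2·6^n(-n + 1) - 2

We claim A(n) = 2·6^n(-n + 1) - 2 for all n ≥ 1.
For the base case n = 1: A(1) = -2, and the closed form gives -2. They agree.
Inductive step: assume the claim holds for n = r, so A(r) = 2·6^r(-r + 1) - 2.
Then A(r+1) = A(r) + (6^r(-10r - 2)) = (2·6^r(-r + 1) - 2) + (6^r(-10r - 2)).
Simplifying, A(r+1) = -12·6^r·r - 2 = 2·6^(r+1)(-(r+1) + 1) - 2,
which is the closed form with n = r+1.
This completes the induction.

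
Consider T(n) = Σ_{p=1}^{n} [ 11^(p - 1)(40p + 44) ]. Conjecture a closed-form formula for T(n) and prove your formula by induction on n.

We claim T(n) = 4·11^n(n + 1) - 4 for all n ≥ 1.
When n = 1: T(1) = 84, and the closed form gives 84. They agree.
For the inductive step, assume it holds for an arbitrary p ≥ 1, so T(p) = 4·11^p(p + 1) - 4.
Then T(p+1) = T(p) + (11^p(40p + 84)) = (4·11^p(p + 1) - 4) + (11^p(40p + 84)).
Simplifying, T(p+1) = 44·11^p·p + 88·11^p - 4 = 4·11^(p+1)((p+1) + 1) - 4,
which is the closed form with n = p+1.
By induction, the statement is established for all n ≥ 1.

T(n) = 4·11^n(n + 1) - 4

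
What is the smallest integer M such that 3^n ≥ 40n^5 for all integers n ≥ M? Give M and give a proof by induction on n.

At n = 15: 14348907 < 30375000, so the inequality fails and M ≥ 16. We prove 3^n ≥ 40n^5 for all n ≥ 16.
When n = 16: 3^n = 43046721 and 40n^5 = 41943040, so 43046721 ≥ 41943040.
Inductive step: suppose the statement holds for some r ≥ 16, so 3^r ≥ 40r^5.
Then 3^(r + 1) = 3·(3^r) ≥ 3·(40r^5).
Also, for r ≥ 16 we have 3·(40r^5) ≥ 40(r+1)^5, since 3 ≥ (1 + 1/r)^5 for all r ≥ 16.
Combining, 3^(r + 1) ≥ 40(r+1)^5.
Hence, by induction on n, the claim holds for every n ≥ 16.
Hence the smallest such M is 16.

M = 16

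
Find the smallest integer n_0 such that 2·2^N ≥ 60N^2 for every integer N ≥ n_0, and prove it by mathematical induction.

At N = 12: 8192 < 8640, so the inequality fails and n_0 ≥ 13. We prove 2·2^N ≥ 60N^2 for all N ≥ 13.
When N = 13: 2·2^N = 16384 and 60N^2 = 10140, so 16384 ≥ 10140.
For the inductive step, assume it holds for an arbitrary i ≥ 13, so 2·2^i ≥ 60i^2.
Then 2·2^(i + 1) = 2·(2·2^i) ≥ 2·(60i^2).
Also, for i ≥ 13 we have 2·(60i^2) ≥ 60(i+1)^2, since 2 ≥ (1 + 1/i)^2 for all i ≥ 13.
Combining, 2·2^(i + 1) ≥ 60(i+1)^2.
This completes the induction.
Hence the smallest such n_0 is 13.

n_0 = 13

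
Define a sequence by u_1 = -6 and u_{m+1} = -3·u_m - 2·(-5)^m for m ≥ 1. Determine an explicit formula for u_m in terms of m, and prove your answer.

Computing the first terms: u_1 = -6, u_2 = 28, u_3 = -134. This suggests u_m = -(-3)^(m - 1) + (-5)^m.
Base step (m = 1): the formula gives -6 = -6 = u_1.
Inductive step: assume the claim holds for m = j, so u_j = -(-3)^(j - 1) + (-5)^j.
Then u_{j+1} = -3·u_j - 2·(-5)^j = -3·(-(-3)^(j - 1) + (-5)^j) - 2·(-5)^j = -(-3)^j + (-5)^(j + 1) = -(-3)^((j+1) - 1) + (-5)^(j+1),
which is the claimed formula at m = j+1.
Hence, by induction on m, the claim holds for every m ≥ 1.

u_m = -(-3)^(m - 1) + (-5)^m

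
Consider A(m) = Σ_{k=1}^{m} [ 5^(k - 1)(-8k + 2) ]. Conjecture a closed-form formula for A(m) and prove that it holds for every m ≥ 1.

A(m) = 5^m(-2m + 1) - 1

We claim A(m) = 5^m(-2m + 1) - 1 for all m ≥ 1.
Base step (m = 1): A(1) = -6, and the closed form gives -6. They agree.
For the inductive step, assume it holds for an arbitrary k ≥ 1, so A(k) = 5^k(-2k + 1) - 1.
Then A(k+1) = A(k) + (5^k(-8k - 6)) = (5^k(-2k + 1) - 1) + (5^k(-8k - 6)).
Simplifying, A(k+1) = -10·5^k·k - 5·5^k - 1 = 5^(k+1)(-2(k+1) + 1) - 1,
which is the closed form with m = k+1.
This completes the induction.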